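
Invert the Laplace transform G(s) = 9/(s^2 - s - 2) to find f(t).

Factor the denominator: s^2 - s - 2 = (s - 2)*(s + 1).
Partial fraction decomposition gives [3/(s - 2)] + [-3/(s + 1)].
Invert each term: 3/(s - 2) ↔ 3e^(2t); -3/(s + 1) ↔ -3e^(-t).

f(t) = 3*exp(2*t) - 3*exp(-t)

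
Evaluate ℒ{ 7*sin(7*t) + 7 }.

Apply the Laplace transform termwise.
(7)·[L{sin(7t)} = 7/(s^2 + 49)]; L{7} = 7/s.

49/(s^2 + 49) + 7/s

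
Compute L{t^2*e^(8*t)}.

2/(s - 8)^3

L{e^(8t)} = 1/(s - 8).
Then apply L{t^2·g(t)} = (-1)^2 d^2/ds^2[H(s)] with H(s) = 1/(s - 8):
differentiating 2 times and applying the sign gives 2/(s - 8)^3.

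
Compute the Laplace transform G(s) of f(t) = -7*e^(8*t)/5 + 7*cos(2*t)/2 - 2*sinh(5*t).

G(s) = 7*s/(2*(s^2 + 4)) - 10/(s^2 - 25) - 7/(5*(s - 8))

The transform is linear, so treat each term independently.
(-2)·[L{sinh(5t)} = 5/(s^2 - 25)]; (-7/5)·[L{e^(8t)} = 1/(s - 8)]; (7/2)·[L{cos(2t)} = s/(s^2 + 4)].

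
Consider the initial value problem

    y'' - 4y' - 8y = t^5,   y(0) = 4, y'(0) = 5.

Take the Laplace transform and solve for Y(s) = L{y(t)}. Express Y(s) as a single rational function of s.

Y(s) = (4*s^7 - 11*s^6 + 120)/(s^8 - 4*s^7 - 8*s^6)

Transform both sides with L{·}.
The derivative rules (L{y''} = s^2 Y - s·y(0) - y'(0) and L{y'} = sY - y(0), with y(0) = 4, y'(0) = 5) turn the left side into (s^2 - 4*s - 8)Y - (4*s - 11).
The right side is L{t^5} = 120/s^6.
So (s^2 - 4*s - 8)Y = 120/s^6 + (4*s - 11).
Solve for Y(s) and write it as one ratio of polynomials.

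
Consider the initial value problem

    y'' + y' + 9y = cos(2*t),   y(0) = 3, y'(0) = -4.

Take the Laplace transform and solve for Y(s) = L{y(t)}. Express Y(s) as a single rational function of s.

Take the Laplace transform of both sides.
The derivative rules (L{y''} = s^2 Y - s·y(0) - y'(0) and L{y'} = sY - y(0), with y(0) = 3, y'(0) = -4) turn the left side into (s^2 + s + 9)Y - (3*s - 1).
The right side is L{cos(2*t)} = s/(s^2 + 4).
So (s^2 + s + 9)Y = s/(s^2 + 4) + (3*s - 1).
Isolate Y and clear denominators.

Y(s) = (3*s^3 - s^2 + 13*s - 4)/(s^4 + s^3 + 13*s^2 + 4*s + 36)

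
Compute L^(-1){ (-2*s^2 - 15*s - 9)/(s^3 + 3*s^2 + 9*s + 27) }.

-2*sin(3*t) - 3*cos(3*t) + exp(-3*t)

Factor the denominator: s^3 + 3*s^2 + 9*s + 27 = (s + 3)*(s^2 + 9).
Partial fraction decomposition gives [1/(s + 3)] + [-3*s/(s^2 + 9)] + [-6/(s^2 + 9)].
Invert each term: 1/(s + 3) ↔ e^(-3t); -3·s/(s^2 + 9) ↔ -3cos(3t); -2·3/(s^2 + 9) ↔ -2sin(3t).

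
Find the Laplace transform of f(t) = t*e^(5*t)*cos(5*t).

L{cos(5t)} = s/(s^2 + 25).
Multiplying by e^(5t) shifts s → s - 5, so L{e^(5*t)*cos(5*t)} = (s - 5)/((s - 5)^2 + 25).
Then apply L{t·g(t)} = -d/ds[G(s)] with G(s) = (s - 5)/((s - 5)^2 + 25):
differentiating 1 time and applying the sign gives s*(s - 10)/(s^2 - 10*s + 50)^2.

s*(s - 10)/(s^2 - 10*s + 50)^2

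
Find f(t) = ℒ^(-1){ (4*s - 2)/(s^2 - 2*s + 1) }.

f(t) = 2*t*exp(t) + 4*exp(t)

Factor the denominator: s^2 - 2*s + 1 = (s - 1)^2.
Partial fraction decomposition gives [4/(s - 1)] + [2/(s - 1)^2].
Invert each term: 4/(s - 1) ↔ 4e^(t); 2/(s - 1)^2 ↔ 2t·e^(t).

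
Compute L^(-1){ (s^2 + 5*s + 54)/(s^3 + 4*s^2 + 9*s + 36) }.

3*sin(3*t) - cos(3*t) + 2*exp(-4*t)

Factor the denominator: s^3 + 4*s^2 + 9*s + 36 = (s + 4)*(s^2 + 9).
Partial fraction decomposition gives [2/(s + 4)] + [-s/(s^2 + 9)] + [9/(s^2 + 9)].
Invert each term: 2/(s + 4) ↔ 2e^(-4t); -1·s/(s^2 + 9) ↔ -cos(3t); 3·3/(s^2 + 9) ↔ 3sin(3t).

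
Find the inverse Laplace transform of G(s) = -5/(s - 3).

-5*exp(3*t)

Since L{e^(3t)} = 1/(s - 3), the inverse is e^(3*t), scaled by -5.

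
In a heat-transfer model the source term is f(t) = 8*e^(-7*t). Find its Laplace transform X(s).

X(s) = 8/(s + 7)

L{8} = 8/s.
By the first shifting theorem, multiplying by e^(-7t) replaces s with s + 7.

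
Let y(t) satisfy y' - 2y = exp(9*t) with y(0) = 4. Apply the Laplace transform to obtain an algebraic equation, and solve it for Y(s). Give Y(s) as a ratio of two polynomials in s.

Apply the Laplace transform to the equation.
Using L{y'} = sY - y(0) = sY - 4, the left side becomes (s - 2)Y - (4).
The right side is L{exp(9*t)} = 1/(s - 9).
So (s - 2)Y = 1/(s - 9) + (4).
Divide through and combine into a single rational function.

Y(s) = (4*s - 35)/(s^2 - 11*s + 18)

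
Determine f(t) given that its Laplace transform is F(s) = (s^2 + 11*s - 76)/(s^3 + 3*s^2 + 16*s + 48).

f(t) = -sin(4*t) + 5*cos(4*t) - 4*exp(-3*t)

Factor the denominator: s^3 + 3*s^2 + 16*s + 48 = (s + 3)*(s^2 + 16).
Partial fraction decomposition gives [-4/(s + 3)] + [5*s/(s^2 + 16)] + [-4/(s^2 + 16)].
Invert each term: -4/(s + 3) ↔ -4e^(-3t); 5·s/(s^2 + 16) ↔ 5cos(4t); -1·4/(s^2 + 16) ↔ -sin(4t).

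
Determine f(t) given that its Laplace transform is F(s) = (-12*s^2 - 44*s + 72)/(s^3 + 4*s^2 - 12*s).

f(t) = -4*exp(2*t) - 6 - 2*exp(-6*t)

Factor the denominator: s^3 + 4*s^2 - 12*s = s*(s - 2)*(s + 6).
Partial fraction decomposition gives [-6/s] + [-4/(s - 2)] + [-2/(s + 6)].
Invert each term: -6/(s - 0) ↔ -6e^(0t); -4/(s - 2) ↔ -4e^(2t); -2/(s + 6) ↔ -2e^(-6t).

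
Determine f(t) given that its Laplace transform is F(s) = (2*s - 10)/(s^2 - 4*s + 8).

f(t) = -3*exp(2*t)*sin(2*t) + 2*exp(2*t)*cos(2*t)

Complete the square in the denominator: s^2 - 4*s + 8 = (s - 2)^2 + 2^2.
Split the numerator to match: 2*s - 10 = 2·(s - 2) - 3·2.
Invert each term: 2·(s - 2)/((s - 2)^2 + 4) ↔ 2e^(2t)cos(2t); -3·2/((s - 2)^2 + 4) ↔ -3e^(2t)sin(2t).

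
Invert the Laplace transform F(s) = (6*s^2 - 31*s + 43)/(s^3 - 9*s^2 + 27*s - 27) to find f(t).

Factor the denominator: s^3 - 9*s^2 + 27*s - 27 = (s - 3)^3.
Partial fraction decomposition gives [6/(s - 3)] + [5/(s - 3)^2] + [4/(s - 3)^3].
Invert each term: 6/(s - 3) ↔ 6e^(3t); 5/(s - 3)^2 ↔ 5t·e^(3t); 4/(s - 3)^3 ↔ (2)t^2·e^(3t).

f(t) = 2*t^2*exp(3*t) + 5*t*exp(3*t) + 6*exp(3*t)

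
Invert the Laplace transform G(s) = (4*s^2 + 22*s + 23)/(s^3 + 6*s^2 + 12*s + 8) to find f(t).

Factor the denominator: s^3 + 6*s^2 + 12*s + 8 = (s + 2)^3.
Partial fraction decomposition gives [4/(s + 2)] + [6/(s + 2)^2] + [-5/(s + 2)^3].
Invert each term: 4/(s + 2) ↔ 4e^(-2t); 6/(s + 2)^2 ↔ 6t·e^(-2t); -5/(s + 2)^3 ↔ (-5/2)t^2·e^(-2t).

f(t) = -5*t^2*exp(-2*t)/2 + 6*t*exp(-2*t) + 4*exp(-2*t)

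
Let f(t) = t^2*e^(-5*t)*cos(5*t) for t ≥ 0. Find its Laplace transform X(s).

X(s) = 2*(s + 5)*(s^2 + 10*s - 50)/(s^2 + 10*s + 50)^3

L{cos(5t)} = s/(s^2 + 25).
Multiplying by e^(-5t) shifts s → s + 5, so L{e^(-5*t)*cos(5*t)} = (s + 5)/((s + 5)^2 + 25).
Then apply L{t^2·g(t)} = (-1)^2 d^2/ds^2[G(s)] with G(s) = (s + 5)/((s + 5)^2 + 25):
differentiating 2 times and applying the sign gives 2*(s + 5)*(s^2 + 10*s - 50)/(s^2 + 10*s + 50)^3.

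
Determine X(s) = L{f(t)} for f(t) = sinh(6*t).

L{sinh(6t)} = 6/(s^2 - 36).

X(s) = 6/(s^2 - 36)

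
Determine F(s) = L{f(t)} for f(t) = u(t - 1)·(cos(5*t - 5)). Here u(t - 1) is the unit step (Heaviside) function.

By the second shifting theorem, L{u(t - c)·g(t - c)} = e^(-cs)·G(s) with c = 1 and G(s) = L{g(t)}.
L{cos(5t)} = s/(s^2 + 25).

F(s) = s*exp(-s)/(s^2 + 25)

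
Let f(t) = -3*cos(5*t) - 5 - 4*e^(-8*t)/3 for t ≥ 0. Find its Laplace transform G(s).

The transform is linear, so treat each term independently.
L{-5} = -5/s; (-4/3)·[L{e^(-8t)} = 1/(s + 8)]; (-3)·[L{cos(5t)} = s/(s^2 + 25)].

G(s) = -3*s/(s^2 + 25) - 4/(3*(s + 8)) - 5/s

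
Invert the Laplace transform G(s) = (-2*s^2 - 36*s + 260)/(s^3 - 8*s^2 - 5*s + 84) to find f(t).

Factor the denominator: s^3 - 8*s^2 - 5*s + 84 = (s - 7)*(s - 4)*(s + 3).
Partial fraction decomposition gives [-3/(s - 7)] + [5/(s + 3)] + [-4/(s - 4)].
Invert each term: -3/(s - 7) ↔ -3e^(7t); 5/(s + 3) ↔ 5e^(-3t); -4/(s - 4) ↔ -4e^(4t).

f(t) = -3*exp(7*t) - 4*exp(4*t) + 5*exp(-3*t)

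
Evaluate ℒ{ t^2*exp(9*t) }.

2/(s - 9)^3

L{e^(9t)} = 1/(s - 9).
Then apply L{t^2·g(t)} = (-1)^2 d^2/ds^2[G(s)] with G(s) = 1/(s - 9):
differentiating 2 times and applying the sign gives 2/(s - 9)^3.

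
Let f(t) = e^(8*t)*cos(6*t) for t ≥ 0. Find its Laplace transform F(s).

F(s) = (s - 8)/((s - 8)^2 + 36)

L{cos(6t)} = s/(s^2 + 36).
By the first shifting theorem, multiplying by e^(8t) replaces s with s - 8.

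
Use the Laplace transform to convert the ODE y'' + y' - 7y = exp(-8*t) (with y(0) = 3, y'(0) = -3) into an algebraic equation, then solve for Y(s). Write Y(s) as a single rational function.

Y(s) = (3*s^2 + 24*s + 1)/(s^3 + 9*s^2 + s - 56)

Laplace-transform each side.
With L{y''} = s^2 Y - s·y(0) - y'(0) and L{y'} = sY - y(0), with y(0) = 3, y'(0) = -3: the LHS transforms to (s^2 + s - 7)Y - (3*s).
The right side is L{exp(-8*t)} = 1/(s + 8).
So (s^2 + s - 7)Y = 1/(s + 8) + (3*s).
Isolate Y and clear denominators.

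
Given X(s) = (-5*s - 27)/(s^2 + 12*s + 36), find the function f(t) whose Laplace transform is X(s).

Factor the denominator: s^2 + 12*s + 36 = (s + 6)^2.
Partial fraction decomposition gives [-5/(s + 6)] + [3/(s + 6)^2].
Invert each term: -5/(s + 6) ↔ -5e^(-6t); 3/(s + 6)^2 ↔ 3t·e^(-6t).

f(t) = 3*t*exp(-6*t) - 5*exp(-6*t)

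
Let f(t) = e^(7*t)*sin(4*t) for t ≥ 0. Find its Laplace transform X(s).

L{sin(4t)} = 4/(s^2 + 16).
By the first shifting theorem, multiplying by e^(7t) replaces s with s - 7.

X(s) = 4/((s - 7)^2 + 16)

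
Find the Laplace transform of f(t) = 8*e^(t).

L{8} = 8/s.
By the first shifting theorem, multiplying by e^(t) replaces s with s - 1.

8/(s - 1)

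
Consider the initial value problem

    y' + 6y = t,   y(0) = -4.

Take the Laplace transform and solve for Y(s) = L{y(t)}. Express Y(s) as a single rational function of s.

Y(s) = (-4*s^2 + 1)/(s^3 + 6*s^2)

Transform both sides with L{·}.
With L{y'} = sY - y(0) = sY - (-4): the LHS transforms to (s + 6)Y - (-4).
The right side is L{t} = s^(-2).
So (s + 6)Y = s^(-2) + (-4).
Isolate Y and clear denominators.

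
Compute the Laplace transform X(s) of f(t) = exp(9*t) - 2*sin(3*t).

The transform is linear, so treat each term independently.
(-2)·[L{sin(3t)} = 3/(s^2 + 9)]; L{e^(9t)} = 1/(s - 9).

X(s) = -6/(s^2 + 9) + 1/(s - 9)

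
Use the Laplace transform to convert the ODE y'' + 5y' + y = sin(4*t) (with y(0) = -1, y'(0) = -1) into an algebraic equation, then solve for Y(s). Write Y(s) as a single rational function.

Take the Laplace transform of both sides.
Using L{y''} = s^2 Y - s·y(0) - y'(0) and L{y'} = sY - y(0), with y(0) = -1, y'(0) = -1, the left side becomes (s^2 + 5*s + 1)Y - (-s - 6).
The right side is L{sin(4*t)} = 4/(s^2 + 16).
So (s^2 + 5*s + 1)Y = 4/(s^2 + 16) + (-s - 6).
Isolate Y and clear denominators.

Y(s) = (-s^3 - 6*s^2 - 16*s - 92)/(s^4 + 5*s^3 + 17*s^2 + 80*s + 16)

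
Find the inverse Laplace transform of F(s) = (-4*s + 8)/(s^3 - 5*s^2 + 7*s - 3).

Factor the denominator: s^3 - 5*s^2 + 7*s - 3 = (s - 3)*(s - 1)^2.
Partial fraction decomposition gives [1/(s - 1)] + [-2/(s - 1)^2] + [-1/(s - 3)].
Invert each term: 1/(s - 1) ↔ e^(t); -2/(s - 1)^2 ↔ -2t·e^(t); -1/(s - 3) ↔ -e^(3t).

-2*t*exp(t) - exp(3*t) + exp(t)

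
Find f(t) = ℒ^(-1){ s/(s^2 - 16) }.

Since L{cosh(4t)} = s/(s^2 - 16), the inverse is cosh(4*t).

f(t) = cosh(4*t)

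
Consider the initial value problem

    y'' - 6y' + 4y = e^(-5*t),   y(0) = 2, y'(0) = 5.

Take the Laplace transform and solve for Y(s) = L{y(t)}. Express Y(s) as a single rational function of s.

Y(s) = (2*s^2 + 3*s - 34)/(s^3 - s^2 - 26*s + 20)

Apply the Laplace transform to the equation.
With L{y''} = s^2 Y - s·y(0) - y'(0) and L{y'} = sY - y(0), with y(0) = 2, y'(0) = 5: the LHS transforms to (s^2 - 6*s + 4)Y - (2*s - 7).
The right side is L{e^(-5*t)} = 1/(s + 5).
So (s^2 - 6*s + 4)Y = 1/(s + 5) + (2*s - 7).
Divide through and combine into a single rational function.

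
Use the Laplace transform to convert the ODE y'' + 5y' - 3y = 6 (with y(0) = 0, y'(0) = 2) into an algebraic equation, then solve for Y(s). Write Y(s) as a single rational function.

Apply the Laplace transform to the equation.
The derivative rules (L{y''} = s^2 Y - s·y(0) - y'(0) and L{y'} = sY - y(0), with y(0) = 0, y'(0) = 2) turn the left side into (s^2 + 5*s - 3)Y - (2).
The right side is L{6} = 6/s.
So (s^2 + 5*s - 3)Y = 6/s + (2).
Isolate Y and clear denominators.

Y(s) = (2*s + 6)/(s^3 + 5*s^2 - 3*s)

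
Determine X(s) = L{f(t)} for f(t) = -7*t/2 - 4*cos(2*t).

The transform is linear, so treat each term independently.
(-4)·[L{cos(2t)} = s/(s^2 + 4)]; (-7/2)·[L{t} = 1!/s^2 = 1/s^2].

X(s) = -4*s/(s^2 + 4) - 7/(2*s^2)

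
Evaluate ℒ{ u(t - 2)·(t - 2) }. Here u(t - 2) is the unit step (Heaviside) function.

exp(-2*s)/s^2

By the second shifting theorem, L{u(t - c)·g(t - c)} = e^(-cs)·H(s) with c = 2 and H(s) = L{g(t)}.
L{t} = 1!/s^2 = 1/s^2.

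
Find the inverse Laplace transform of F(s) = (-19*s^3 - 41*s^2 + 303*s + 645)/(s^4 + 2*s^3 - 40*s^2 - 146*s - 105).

-6*exp(7*t) - 5*exp(-t) - 3*exp(-3*t) - 5*exp(-5*t)

Factor the denominator: s^4 + 2*s^3 - 40*s^2 - 146*s - 105 = (s - 7)*(s + 1)*(s + 3)*(s + 5).
Partial fraction decomposition gives [-5/(s + 5)] + [-5/(s + 1)] + [-3/(s + 3)] + [-6/(s - 7)].
Invert each term: -5/(s + 5) ↔ -5e^(-5t); -5/(s + 1) ↔ -5e^(-t); -3/(s + 3) ↔ -3e^(-3t); -6/(s - 7) ↔ -6e^(7t).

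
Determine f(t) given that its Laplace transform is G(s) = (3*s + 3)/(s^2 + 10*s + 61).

Complete the square in the denominator: s^2 + 10*s + 61 = (s + 5)^2 + 6^2.
Split the numerator to match: 3*s + 3 = 3·(s + 5) - 2·6.
Invert each term: 3·(s + 5)/((s + 5)^2 + 36) ↔ 3e^(-5t)cos(6t); -2·6/((s + 5)^2 + 36) ↔ -2e^(-5t)sin(6t).

f(t) = -2*exp(-5*t)*sin(6*t) + 3*exp(-5*t)*cos(6*t)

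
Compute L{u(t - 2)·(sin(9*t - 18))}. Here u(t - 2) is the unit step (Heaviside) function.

9*exp(-2*s)/(s^2 + 81)

By the second shifting theorem, L{u(t - c)·g(t - c)} = e^(-cs)·G(s) with c = 2 and G(s) = L{g(t)}.
L{sin(9t)} = 9/(s^2 + 81).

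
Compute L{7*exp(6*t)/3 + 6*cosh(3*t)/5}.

The transform is linear, so treat each term independently.
(6/5)·[L{cosh(3t)} = s/(s^2 - 9)]; (7/3)·[L{e^(6t)} = 1/(s - 6)].

6*s/(5*(s^2 - 9)) + 7/(3*(s - 6))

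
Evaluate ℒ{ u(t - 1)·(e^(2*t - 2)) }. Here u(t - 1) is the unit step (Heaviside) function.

By the second shifting theorem, L{u(t - c)·g(t - c)} = e^(-cs)·G(s) with c = 1 and G(s) = L{g(t)}.
L{e^(2t)} = 1/(s - 2).

exp(-s)/(s - 2)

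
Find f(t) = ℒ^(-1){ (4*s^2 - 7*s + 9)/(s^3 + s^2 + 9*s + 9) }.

f(t) = -3*sin(3*t) + 2*cos(3*t) + 2*exp(-t)

Factor the denominator: s^3 + s^2 + 9*s + 9 = (s + 1)*(s^2 + 9).
Partial fraction decomposition gives [2/(s + 1)] + [2*s/(s^2 + 9)] + [-9/(s^2 + 9)].
Invert each term: 2/(s + 1) ↔ 2e^(-t); 2·s/(s^2 + 9) ↔ 2cos(3t); -3·3/(s^2 + 9) ↔ -3sin(3t).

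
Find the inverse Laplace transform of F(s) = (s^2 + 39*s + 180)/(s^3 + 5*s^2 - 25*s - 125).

-t*exp(-5*t) + 4*exp(5*t) - 3*exp(-5*t)

Factor the denominator: s^3 + 5*s^2 - 25*s - 125 = (s - 5)*(s + 5)^2.
Partial fraction decomposition gives [-3/(s + 5)] + [-1/(s + 5)^2] + [4/(s - 5)].
Invert each term: -3/(s + 5) ↔ -3e^(-5t); -1/(s + 5)^2 ↔ -t·e^(-5t); 4/(s - 5) ↔ 4e^(5t).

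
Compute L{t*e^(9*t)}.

(s - 9)^(-2)

L{e^(9t)} = 1/(s - 9).
Then apply L{t·g(t)} = -d/ds[H(s)] with H(s) = 1/(s - 9):
differentiating 1 time and applying the sign gives (s - 9)^(-2).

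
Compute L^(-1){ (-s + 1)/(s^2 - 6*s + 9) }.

Factor the denominator: s^2 - 6*s + 9 = (s - 3)^2.
Partial fraction decomposition gives [-1/(s - 3)] + [-2/(s - 3)^2].
Invert each term: -1/(s - 3) ↔ -e^(3t); -2/(s - 3)^2 ↔ -2t·e^(3t).

-2*t*exp(3*t) - exp(3*t)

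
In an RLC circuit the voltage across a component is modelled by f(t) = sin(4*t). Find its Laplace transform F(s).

F(s) = 4/(s^2 + 16)

L{sin(4t)} = 4/(s^2 + 16).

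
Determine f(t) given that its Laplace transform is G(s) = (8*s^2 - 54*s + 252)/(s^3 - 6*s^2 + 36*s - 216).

f(t) = 3*exp(6*t) - 4*sin(6*t) + 5*cos(6*t)

Factor the denominator: s^3 - 6*s^2 + 36*s - 216 = (s - 6)*(s^2 + 36).
Partial fraction decomposition gives [3/(s - 6)] + [5*s/(s^2 + 36)] + [-24/(s^2 + 36)].
Invert each term: 3/(s - 6) ↔ 3e^(6t); 5·s/(s^2 + 36) ↔ 5cos(6t); -4·6/(s^2 + 36) ↔ -4sin(6t).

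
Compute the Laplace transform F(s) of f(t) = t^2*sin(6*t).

F(s) = 36*(s^2 - 12)/(s^2 + 36)^3

L{sin(6t)} = 6/(s^2 + 36).
Then apply L{t^2·g(t)} = (-1)^2 d^2/ds^2[G(s)] with G(s) = 6/(s^2 + 36):
differentiating 2 times and applying the sign gives 36*(s^2 - 12)/(s^2 + 36)^3.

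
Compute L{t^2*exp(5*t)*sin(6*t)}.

L{sin(6t)} = 6/(s^2 + 36).
Multiplying by e^(5t) shifts s → s - 5, so L{exp(5*t)*sin(6*t)} = 6/((s - 5)^2 + 36).
Then apply L{t^2·g(t)} = (-1)^2 d^2/ds^2[H(s)] with H(s) = 6/((s - 5)^2 + 36):
differentiating 2 times and applying the sign gives 36*(s^2 - 10*s + 13)/(s^2 - 10*s + 61)^3.

36*(s^2 - 10*s + 13)/(s^2 - 10*s + 61)^3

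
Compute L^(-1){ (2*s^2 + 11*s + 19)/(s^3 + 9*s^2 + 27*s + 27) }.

2*t^2*exp(-3*t) - t*exp(-3*t) + 2*exp(-3*t)

Factor the denominator: s^3 + 9*s^2 + 27*s + 27 = (s + 3)^3.
Partial fraction decomposition gives [2/(s + 3)] + [-1/(s + 3)^2] + [4/(s + 3)^3].
Invert each term: 2/(s + 3) ↔ 2e^(-3t); -1/(s + 3)^2 ↔ -t·e^(-3t); 4/(s + 3)^3 ↔ (2)t^2·e^(-3t).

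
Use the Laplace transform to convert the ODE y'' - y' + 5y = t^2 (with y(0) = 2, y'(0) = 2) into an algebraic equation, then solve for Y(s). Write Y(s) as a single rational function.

Transform both sides with L{·}.
With L{y''} = s^2 Y - s·y(0) - y'(0) and L{y'} = sY - y(0), with y(0) = 2, y'(0) = 2: the LHS transforms to (s^2 - s + 5)Y - (2*s).
The right side is L{t^2} = 2/s^3.
So (s^2 - s + 5)Y = 2/s^3 + (2*s).
Solve for Y(s) and write it as one ratio of polynomials.

Y(s) = (2*s^4 + 2)/(s^5 - s^4 + 5*s^3)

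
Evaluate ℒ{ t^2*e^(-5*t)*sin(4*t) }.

L{sin(4t)} = 4/(s^2 + 16).
Multiplying by e^(-5t) shifts s → s + 5, so L{e^(-5*t)*sin(4*t)} = 4/((s + 5)^2 + 16).
Then apply L{t^2·g(t)} = (-1)^2 d^2/ds^2[G(s)] with G(s) = 4/((s + 5)^2 + 16):
differentiating 2 times and applying the sign gives 8*(3*s^2 + 30*s + 59)/(s^2 + 10*s + 41)^3.

8*(3*s^2 + 30*s + 59)/(s^2 + 10*s + 41)^3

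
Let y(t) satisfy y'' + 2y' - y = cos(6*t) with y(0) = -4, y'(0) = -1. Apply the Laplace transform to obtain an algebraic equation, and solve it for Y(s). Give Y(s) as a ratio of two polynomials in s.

Laplace-transform each side.
The derivative rules (L{y''} = s^2 Y - s·y(0) - y'(0) and L{y'} = sY - y(0), with y(0) = -4, y'(0) = -1) turn the left side into (s^2 + 2*s - 1)Y - (-4*s - 9).
The right side is L{cos(6*t)} = s/(s^2 + 36).
So (s^2 + 2*s - 1)Y = s/(s^2 + 36) + (-4*s - 9).
Solve for Y(s) and write it as one ratio of polynomials.

Y(s) = (-4*s^3 - 9*s^2 - 143*s - 324)/(s^4 + 2*s^3 + 35*s^2 + 72*s - 36)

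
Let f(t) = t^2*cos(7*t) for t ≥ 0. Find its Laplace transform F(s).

L{cos(7t)} = s/(s^2 + 49).
Then apply L{t^2·g(t)} = (-1)^2 d^2/ds^2[G(s)] with G(s) = s/(s^2 + 49):
differentiating 2 times and applying the sign gives 2*s*(s^2 - 147)/(s^2 + 49)^3.

F(s) = 2*s*(s^2 - 147)/(s^2 + 49)^3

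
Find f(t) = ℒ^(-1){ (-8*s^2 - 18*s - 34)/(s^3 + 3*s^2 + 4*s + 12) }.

f(t) = -3*sin(2*t) - 4*cos(2*t) - 4*exp(-3*t)

Factor the denominator: s^3 + 3*s^2 + 4*s + 12 = (s + 3)*(s^2 + 4).
Partial fraction decomposition gives [-4/(s + 3)] + [-4*s/(s^2 + 4)] + [-6/(s^2 + 4)].
Invert each term: -4/(s + 3) ↔ -4e^(-3t); -4·s/(s^2 + 4) ↔ -4cos(2t); -3·2/(s^2 + 4) ↔ -3sin(2t).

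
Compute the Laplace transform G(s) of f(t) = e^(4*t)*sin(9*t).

L{sin(9t)} = 9/(s^2 + 81).
By the first shifting theorem, multiplying by e^(4t) replaces s with s - 4.

G(s) = 9/((s - 4)^2 + 81)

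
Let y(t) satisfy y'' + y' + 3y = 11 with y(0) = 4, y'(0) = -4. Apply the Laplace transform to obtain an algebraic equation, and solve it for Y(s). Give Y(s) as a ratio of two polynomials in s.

Laplace-transform each side.
The derivative rules (L{y''} = s^2 Y - s·y(0) - y'(0) and L{y'} = sY - y(0), with y(0) = 4, y'(0) = -4) turn the left side into (s^2 + s + 3)Y - (4*s).
The right side is L{11} = 11/s.
So (s^2 + s + 3)Y = 11/s + (4*s).
Divide through and combine into a single rational function.

Y(s) = (4*s^2 + 11)/(s^3 + s^2 + 3*s)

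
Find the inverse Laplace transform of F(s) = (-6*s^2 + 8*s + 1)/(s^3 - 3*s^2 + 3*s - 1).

3*t^2*exp(t)/2 - 4*t*exp(t) - 6*exp(t)

Factor the denominator: s^3 - 3*s^2 + 3*s - 1 = (s - 1)^3.
Partial fraction decomposition gives [-6/(s - 1)] + [-4/(s - 1)^2] + [3/(s - 1)^3].
Invert each term: -6/(s - 1) ↔ -6e^(t); -4/(s - 1)^2 ↔ -4t·e^(t); 3/(s - 1)^3 ↔ (3/2)t^2·e^(t).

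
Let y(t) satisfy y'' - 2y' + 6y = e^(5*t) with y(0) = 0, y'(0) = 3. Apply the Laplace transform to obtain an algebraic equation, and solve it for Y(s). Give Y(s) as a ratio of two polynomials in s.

Laplace-transform each side.
Using L{y''} = s^2 Y - s·y(0) - y'(0) and L{y'} = sY - y(0), with y(0) = 0, y'(0) = 3, the left side becomes (s^2 - 2*s + 6)Y - (3).
The right side is L{e^(5*t)} = 1/(s - 5).
So (s^2 - 2*s + 6)Y = 1/(s - 5) + (3).
Isolate Y and clear denominators.

Y(s) = (3*s - 14)/(s^3 - 7*s^2 + 16*s - 30)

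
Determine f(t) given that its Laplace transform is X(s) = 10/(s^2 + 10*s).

f(t) = 2*exp(-5*t)*sinh(5*t)

Rewrite the denominator: s^2 + 10*s = (s + 5)^2 - 25.
The form in (s + 5) signals a first-shifting-theorem factor e^(-5t).
Since L{sinh(5t)} = 5/(s^2 - 25), the inverse is exp(-5*t)*sinh(5*t), scaled by 2.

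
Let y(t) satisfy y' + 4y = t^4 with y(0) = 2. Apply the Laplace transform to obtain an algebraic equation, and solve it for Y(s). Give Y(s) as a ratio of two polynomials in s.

Y(s) = (2*s^5 + 24)/(s^6 + 4*s^5)

Laplace-transform each side.
With L{y'} = sY - y(0) = sY - 2: the LHS transforms to (s + 4)Y - (2).
The right side is L{t^4} = 24/s^5.
So (s + 4)Y = 24/s^5 + (2).
Solve for Y(s) and write it as one ratio of polynomials.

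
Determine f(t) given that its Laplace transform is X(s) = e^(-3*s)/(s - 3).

f(t) = Heaviside(t - 3)*(exp(3*t - 9))

The factor e^(-3s) signals a time shift by c = 3 (second shifting theorem).
L{e^(3t)} = 1/(s - 3), so L^-1{1/(s - 3)} = e^(3*t).
Hence the inverse is u(t - 3) times that function evaluated at t - 3.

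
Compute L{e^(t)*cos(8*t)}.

L{cos(8t)} = s/(s^2 + 64).
By the first shifting theorem, multiplying by e^(t) replaces s with s - 1.

(s - 1)/((s - 1)^2 + 64)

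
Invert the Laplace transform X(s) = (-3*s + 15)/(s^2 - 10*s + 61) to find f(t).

f(t) = -3*exp(5*t)*cos(6*t)

Rewrite the denominator: s^2 - 10*s + 61 = (s - 5)^2 + 36.
The form in (s - 5) signals a first-shifting-theorem factor e^(5t).
Since L{cos(6t)} = s/(s^2 + 36), the inverse is exp(5*t)*cos(6*t), scaled by -3.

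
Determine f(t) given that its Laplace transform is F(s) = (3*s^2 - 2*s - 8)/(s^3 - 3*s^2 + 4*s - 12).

Factor the denominator: s^3 - 3*s^2 + 4*s - 12 = (s - 3)*(s^2 + 4).
Partial fraction decomposition gives [1/(s - 3)] + [2*s/(s^2 + 4)] + [4/(s^2 + 4)].
Invert each term: 1/(s - 3) ↔ e^(3t); 2·s/(s^2 + 4) ↔ 2cos(2t); 2·2/(s^2 + 4) ↔ 2sin(2t).

f(t) = exp(3*t) + 2*sin(2*t) + 2*cos(2*t)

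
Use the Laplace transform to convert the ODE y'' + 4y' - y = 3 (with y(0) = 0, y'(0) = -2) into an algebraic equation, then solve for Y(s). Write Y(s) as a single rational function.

Transform both sides with L{·}.
With L{y''} = s^2 Y - s·y(0) - y'(0) and L{y'} = sY - y(0), with y(0) = 0, y'(0) = -2: the LHS transforms to (s^2 + 4*s - 1)Y - (-2).
The right side is L{3} = 3/s.
So (s^2 + 4*s - 1)Y = 3/s + (-2).
Divide through and combine into a single rational function.

Y(s) = (-2*s + 3)/(s^3 + 4*s^2 - s)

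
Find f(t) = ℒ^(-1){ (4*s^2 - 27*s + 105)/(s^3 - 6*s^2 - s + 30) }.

Factor the denominator: s^3 - 6*s^2 - s + 30 = (s - 5)*(s - 3)*(s + 2).
Partial fraction decomposition gives [5/(s - 5)] + [5/(s + 2)] + [-6/(s - 3)].
Invert each term: 5/(s - 5) ↔ 5e^(5t); 5/(s + 2) ↔ 5e^(-2t); -6/(s - 3) ↔ -6e^(3t).

f(t) = 5*exp(5*t) - 6*exp(3*t) + 5*exp(-2*t)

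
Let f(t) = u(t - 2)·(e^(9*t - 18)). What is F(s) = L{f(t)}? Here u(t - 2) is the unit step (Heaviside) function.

By the second shifting theorem, L{u(t - c)·g(t - c)} = e^(-cs)·G(s) with c = 2 and G(s) = L{g(t)}.
L{e^(9t)} = 1/(s - 9).

F(s) = exp(-2*s)/(s - 9)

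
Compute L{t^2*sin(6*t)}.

L{sin(6t)} = 6/(s^2 + 36).
Then apply L{t^2·g(t)} = (-1)^2 d^2/ds^2[G(s)] with G(s) = 6/(s^2 + 36):
differentiating 2 times and applying the sign gives 36*(s^2 - 12)/(s^2 + 36)^3.

36*(s^2 - 12)/(s^2 + 36)^3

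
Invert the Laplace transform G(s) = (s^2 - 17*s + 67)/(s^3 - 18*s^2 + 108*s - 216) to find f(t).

Factor the denominator: s^3 - 18*s^2 + 108*s - 216 = (s - 6)^3.
Partial fraction decomposition gives [1/(s - 6)] + [-5/(s - 6)^2] + [(s - 6)^(-3)].
Invert each term: 1/(s - 6) ↔ e^(6t); -5/(s - 6)^2 ↔ -5t·e^(6t); 1/(s - 6)^3 ↔ (1/2)t^2·e^(6t).

f(t) = t^2*exp(6*t)/2 - 5*t*exp(6*t) + exp(6*t)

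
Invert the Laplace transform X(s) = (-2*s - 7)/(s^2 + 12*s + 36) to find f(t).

Factor the denominator: s^2 + 12*s + 36 = (s + 6)^2.
Partial fraction decomposition gives [-2/(s + 6)] + [5/(s + 6)^2].
Invert each term: -2/(s + 6) ↔ -2e^(-6t); 5/(s + 6)^2 ↔ 5t·e^(-6t).

f(t) = 5*t*exp(-6*t) - 2*exp(-6*t)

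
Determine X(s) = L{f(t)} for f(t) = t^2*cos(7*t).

L{cos(7t)} = s/(s^2 + 49).
Then apply L{t^2·g(t)} = (-1)^2 d^2/ds^2[G(s)] with G(s) = s/(s^2 + 49):
differentiating 2 times and applying the sign gives 2*s*(s^2 - 147)/(s^2 + 49)^3.

X(s) = 2*s*(s^2 - 147)/(s^2 + 49)^3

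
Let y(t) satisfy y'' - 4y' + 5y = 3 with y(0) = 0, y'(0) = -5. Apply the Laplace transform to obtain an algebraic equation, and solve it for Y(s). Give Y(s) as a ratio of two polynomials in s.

Apply the Laplace transform to the equation.
Using L{y''} = s^2 Y - s·y(0) - y'(0) and L{y'} = sY - y(0), with y(0) = 0, y'(0) = -5, the left side becomes (s^2 - 4*s + 5)Y - (-5).
The right side is L{3} = 3/s.
So (s^2 - 4*s + 5)Y = 3/s + (-5).
Divide through and combine into a single rational function.

Y(s) = (-5*s + 3)/(s^3 - 4*s^2 + 5*s)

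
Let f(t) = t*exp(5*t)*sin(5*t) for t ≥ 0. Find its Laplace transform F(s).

F(s) = 10*(s - 5)/(s^2 - 10*s + 50)^2

L{sin(5t)} = 5/(s^2 + 25).
Multiplying by e^(5t) shifts s → s - 5, so L{exp(5*t)*sin(5*t)} = 5/((s - 5)^2 + 25).
Then apply L{t·g(t)} = -d/ds[G(s)] with G(s) = 5/((s - 5)^2 + 25):
differentiating 1 time and applying the sign gives 10*(s - 5)/(s^2 - 10*s + 50)^2.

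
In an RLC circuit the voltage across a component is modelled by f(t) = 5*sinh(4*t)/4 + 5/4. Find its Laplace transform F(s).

F(s) = 5/(s^2 - 16) + 5/(4*s)

The transform is linear, so treat each term independently.
L{5/4} = (5/4)/s; (5/4)·[L{sinh(4t)} = 4/(s^2 - 16)].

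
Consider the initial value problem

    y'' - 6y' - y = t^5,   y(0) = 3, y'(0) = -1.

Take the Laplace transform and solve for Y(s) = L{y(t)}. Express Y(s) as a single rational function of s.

Transform both sides with L{·}.
The derivative rules (L{y''} = s^2 Y - s·y(0) - y'(0) and L{y'} = sY - y(0), with y(0) = 3, y'(0) = -1) turn the left side into (s^2 - 6*s - 1)Y - (3*s - 19).
The right side is L{t^5} = 120/s^6.
So (s^2 - 6*s - 1)Y = 120/s^6 + (3*s - 19).
Solve for Y(s) and write it as one ratio of polynomials.

Y(s) = (3*s^7 - 19*s^6 + 120)/(s^8 - 6*s^7 - s^6)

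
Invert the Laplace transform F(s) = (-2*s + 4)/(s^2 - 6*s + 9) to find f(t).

Factor the denominator: s^2 - 6*s + 9 = (s - 3)^2.
Partial fraction decomposition gives [-2/(s - 3)] + [-2/(s - 3)^2].
Invert each term: -2/(s - 3) ↔ -2e^(3t); -2/(s - 3)^2 ↔ -2t·e^(3t).

f(t) = -2*t*exp(3*t) - 2*exp(3*t)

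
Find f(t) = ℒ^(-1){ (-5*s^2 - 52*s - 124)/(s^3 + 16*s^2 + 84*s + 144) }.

f(t) = -4*t*exp(-6*t) + exp(-4*t) - 6*exp(-6*t)

Factor the denominator: s^3 + 16*s^2 + 84*s + 144 = (s + 4)*(s + 6)^2.
Partial fraction decomposition gives [-6/(s + 6)] + [-4/(s + 6)^2] + [1/(s + 4)].
Invert each term: -6/(s + 6) ↔ -6e^(-6t); -4/(s + 6)^2 ↔ -4t·e^(-6t); 1/(s + 4) ↔ e^(-4t).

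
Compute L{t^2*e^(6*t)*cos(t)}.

2*(s - 6)*(s^2 - 12*s + 33)/(s^2 - 12*s + 37)^3

L{cos(t)} = s/(s^2 + 1).
Multiplying by e^(6t) shifts s → s - 6, so L{e^(6*t)*cos(t)} = (s - 6)/((s - 6)^2 + 1).
Then apply L{t^2·g(t)} = (-1)^2 d^2/ds^2[G(s)] with G(s) = (s - 6)/((s - 6)^2 + 1):
differentiating 2 times and applying the sign gives 2*(s - 6)*(s^2 - 12*s + 33)/(s^2 - 12*s + 37)^3.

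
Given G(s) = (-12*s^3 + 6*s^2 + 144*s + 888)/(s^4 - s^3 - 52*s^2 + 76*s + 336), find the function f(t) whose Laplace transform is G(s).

f(t) = -3*exp(6*t) - 6*exp(4*t) + 3*exp(-2*t) - 6*exp(-7*t)

Factor the denominator: s^4 - s^3 - 52*s^2 + 76*s + 336 = (s - 6)*(s - 4)*(s + 2)*(s + 7).
Partial fraction decomposition gives [3/(s + 2)] + [-3/(s - 6)] + [-6/(s - 4)] + [-6/(s + 7)].
Invert each term: 3/(s + 2) ↔ 3e^(-2t); -3/(s - 6) ↔ -3e^(6t); -6/(s - 4) ↔ -6e^(4t); -6/(s + 7) ↔ -6e^(-7t).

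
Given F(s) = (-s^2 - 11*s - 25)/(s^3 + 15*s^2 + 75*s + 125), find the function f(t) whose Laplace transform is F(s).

f(t) = 5*t^2*exp(-5*t)/2 - t*exp(-5*t) - exp(-5*t)

Factor the denominator: s^3 + 15*s^2 + 75*s + 125 = (s + 5)^3.
Partial fraction decomposition gives [-1/(s + 5)] + [-1/(s + 5)^2] + [5/(s + 5)^3].
Invert each term: -1/(s + 5) ↔ -e^(-5t); -1/(s + 5)^2 ↔ -t·e^(-5t); 5/(s + 5)^3 ↔ (5/2)t^2·e^(-5t).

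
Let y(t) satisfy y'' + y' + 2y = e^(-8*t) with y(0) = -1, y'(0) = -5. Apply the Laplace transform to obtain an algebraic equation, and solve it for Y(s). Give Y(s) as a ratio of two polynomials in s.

Take the Laplace transform of both sides.
The derivative rules (L{y''} = s^2 Y - s·y(0) - y'(0) and L{y'} = sY - y(0), with y(0) = -1, y'(0) = -5) turn the left side into (s^2 + s + 2)Y - (-s - 6).
The right side is L{e^(-8*t)} = 1/(s + 8).
So (s^2 + s + 2)Y = 1/(s + 8) + (-s - 6).
Solve for Y(s) and write it as one ratio of polynomials.

Y(s) = (-s^2 - 14*s - 47)/(s^3 + 9*s^2 + 10*s + 16)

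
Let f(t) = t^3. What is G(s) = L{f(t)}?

L{t^3} = 3!/s^4 = 6/s^4.

G(s) = 6/s^4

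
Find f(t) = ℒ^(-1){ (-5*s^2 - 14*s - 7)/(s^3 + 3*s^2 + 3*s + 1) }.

f(t) = t^2*exp(-t) - 4*t*exp(-t) - 5*exp(-t)

Factor the denominator: s^3 + 3*s^2 + 3*s + 1 = (s + 1)^3.
Partial fraction decomposition gives [-5/(s + 1)] + [-4/(s + 1)^2] + [2/(s + 1)^3].
Invert each term: -5/(s + 1) ↔ -5e^(-t); -4/(s + 1)^2 ↔ -4t·e^(-t); 2/(s + 1)^3 ↔ (1)t^2·e^(-t).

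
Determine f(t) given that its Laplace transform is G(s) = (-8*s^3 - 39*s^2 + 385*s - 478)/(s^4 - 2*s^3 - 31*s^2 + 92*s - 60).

f(t) = -4*exp(5*t) - 3*exp(2*t) - 5*exp(t) + 4*exp(-6*t)

Factor the denominator: s^4 - 2*s^3 - 31*s^2 + 92*s - 60 = (s - 5)*(s - 2)*(s - 1)*(s + 6).
Partial fraction decomposition gives [-4/(s - 5)] + [4/(s + 6)] + [-3/(s - 2)] + [-5/(s - 1)].
Invert each term: -4/(s - 5) ↔ -4e^(5t); 4/(s + 6) ↔ 4e^(-6t); -3/(s - 2) ↔ -3e^(2t); -5/(s - 1) ↔ -5e^(t).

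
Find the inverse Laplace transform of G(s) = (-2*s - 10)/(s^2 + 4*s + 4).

Factor the denominator: s^2 + 4*s + 4 = (s + 2)^2.
Partial fraction decomposition gives [-2/(s + 2)] + [-6/(s + 2)^2].
Invert each term: -2/(s + 2) ↔ -2e^(-2t); -6/(s + 2)^2 ↔ -6t·e^(-2t).

-6*t*exp(-2*t) - 2*exp(-2*t)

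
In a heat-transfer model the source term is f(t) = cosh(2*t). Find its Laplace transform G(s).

L{cosh(2t)} = s/(s^2 - 4).

G(s) = s/(s^2 - 4)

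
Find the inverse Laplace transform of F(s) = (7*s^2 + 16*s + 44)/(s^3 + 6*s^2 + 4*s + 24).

2*sin(2*t) + 2*cos(2*t) + 5*exp(-6*t)

Factor the denominator: s^3 + 6*s^2 + 4*s + 24 = (s + 6)*(s^2 + 4).
Partial fraction decomposition gives [5/(s + 6)] + [2*s/(s^2 + 4)] + [4/(s^2 + 4)].
Invert each term: 5/(s + 6) ↔ 5e^(-6t); 2·s/(s^2 + 4) ↔ 2cos(2t); 2·2/(s^2 + 4) ↔ 2sin(2t).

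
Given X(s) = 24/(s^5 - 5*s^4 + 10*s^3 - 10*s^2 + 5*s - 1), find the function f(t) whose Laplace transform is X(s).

f(t) = t^4*exp(t)

Rewrite the denominator: s^5 - 5*s^4 + 10*s^3 - 10*s^2 + 5*s - 1 = (s - 1)^5.
The form in (s - 1) signals a first-shifting-theorem factor e^(t).
Since L{t^4} = 4!/s^5 = 24/s^5, the inverse is t^4*exp(t).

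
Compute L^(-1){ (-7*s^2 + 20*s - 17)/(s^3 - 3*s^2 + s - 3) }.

-2*exp(3*t) + 5*sin(t) - 5*cos(t)

Factor the denominator: s^3 - 3*s^2 + s - 3 = (s - 3)*(s^2 + 1).
Partial fraction decomposition gives [-2/(s - 3)] + [-5*s/(s^2 + 1)] + [5/(s^2 + 1)].
Invert each term: -2/(s - 3) ↔ -2e^(3t); -5·s/(s^2 + 1) ↔ -5cos(t); 5·1/(s^2 + 1) ↔ 5sin(t).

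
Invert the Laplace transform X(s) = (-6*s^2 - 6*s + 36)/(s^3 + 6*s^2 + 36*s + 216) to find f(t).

f(t) = 3*sin(6*t) - 4*cos(6*t) - 2*exp(-6*t)

Factor the denominator: s^3 + 6*s^2 + 36*s + 216 = (s + 6)*(s^2 + 36).
Partial fraction decomposition gives [-2/(s + 6)] + [-4*s/(s^2 + 36)] + [18/(s^2 + 36)].
Invert each term: -2/(s + 6) ↔ -2e^(-6t); -4·s/(s^2 + 36) ↔ -4cos(6t); 3·6/(s^2 + 36) ↔ 3sin(6t).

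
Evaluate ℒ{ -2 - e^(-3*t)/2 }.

-1/(2*(s + 3)) - 2/s

By linearity of the Laplace transform, transform each term separately.
(-1/2)·[L{e^(-3t)} = 1/(s + 3)]; L{-2} = -2/s.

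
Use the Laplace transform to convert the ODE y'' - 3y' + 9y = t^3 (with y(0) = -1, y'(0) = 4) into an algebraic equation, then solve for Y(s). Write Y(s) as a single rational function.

Transform both sides with L{·}.
The derivative rules (L{y''} = s^2 Y - s·y(0) - y'(0) and L{y'} = sY - y(0), with y(0) = -1, y'(0) = 4) turn the left side into (s^2 - 3*s + 9)Y - (-s + 7).
The right side is L{t^3} = 6/s^4.
So (s^2 - 3*s + 9)Y = 6/s^4 + (-s + 7).
Isolate Y and clear denominators.

Y(s) = (-s^5 + 7*s^4 + 6)/(s^6 - 3*s^5 + 9*s^4)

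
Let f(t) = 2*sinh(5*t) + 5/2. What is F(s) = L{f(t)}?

F(s) = 10/(s^2 - 25) + 5/(2*s)

By linearity of the Laplace transform, transform each term separately.
(2)·[L{sinh(5t)} = 5/(s^2 - 25)]; L{5/2} = (5/2)/s.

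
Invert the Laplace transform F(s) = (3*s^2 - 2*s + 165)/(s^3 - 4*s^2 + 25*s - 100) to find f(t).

Factor the denominator: s^3 - 4*s^2 + 25*s - 100 = (s - 4)*(s^2 + 25).
Partial fraction decomposition gives [5/(s - 4)] + [-2*s/(s^2 + 25)] + [-10/(s^2 + 25)].
Invert each term: 5/(s - 4) ↔ 5e^(4t); -2·s/(s^2 + 25) ↔ -2cos(5t); -2·5/(s^2 + 25) ↔ -2sin(5t).

f(t) = 5*exp(4*t) - 2*sin(5*t) - 2*cos(5*t)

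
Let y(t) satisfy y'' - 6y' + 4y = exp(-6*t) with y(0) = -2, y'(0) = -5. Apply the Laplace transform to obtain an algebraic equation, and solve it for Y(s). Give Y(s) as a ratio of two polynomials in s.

Transform both sides with L{·}.
The derivative rules (L{y''} = s^2 Y - s·y(0) - y'(0) and L{y'} = sY - y(0), with y(0) = -2, y'(0) = -5) turn the left side into (s^2 - 6*s + 4)Y - (-2*s + 7).
The right side is L{exp(-6*t)} = 1/(s + 6).
So (s^2 - 6*s + 4)Y = 1/(s + 6) + (-2*s + 7).
Divide through and combine into a single rational function.

Y(s) = (-2*s^2 - 5*s + 43)/(s^3 - 32*s + 24)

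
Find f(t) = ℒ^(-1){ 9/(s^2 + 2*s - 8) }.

Rewrite the denominator: s^2 + 2*s - 8 = (s + 1)^2 - 9.
The form in (s + 1) signals a first-shifting-theorem factor e^(-t).
Since L{sinh(3t)} = 3/(s^2 - 9), the inverse is exp(-t)*sinh(3*t), scaled by 3.

f(t) = 3*exp(-t)*sinh(3*t)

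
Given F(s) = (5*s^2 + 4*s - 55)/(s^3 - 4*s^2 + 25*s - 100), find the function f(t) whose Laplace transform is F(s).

f(t) = exp(4*t) + 4*sin(5*t) + 4*cos(5*t)

Factor the denominator: s^3 - 4*s^2 + 25*s - 100 = (s - 4)*(s^2 + 25).
Partial fraction decomposition gives [1/(s - 4)] + [4*s/(s^2 + 25)] + [20/(s^2 + 25)].
Invert each term: 1/(s - 4) ↔ e^(4t); 4·s/(s^2 + 25) ↔ 4cos(5t); 4·5/(s^2 + 25) ↔ 4sin(5t).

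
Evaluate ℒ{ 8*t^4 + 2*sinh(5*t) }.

By linearity of the Laplace transform, transform each term separately.
(8)·[L{t^4} = 4!/s^5 = 24/s^5]; (2)·[L{sinh(5t)} = 5/(s^2 - 25)].

10/(s^2 - 25) + 192/s^5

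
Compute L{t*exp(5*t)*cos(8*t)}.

L{cos(8t)} = s/(s^2 + 64).
Multiplying by e^(5t) shifts s → s - 5, so L{exp(5*t)*cos(8*t)} = (s - 5)/((s - 5)^2 + 64).
Then apply L{t·g(t)} = -d/ds[G(s)] with G(s) = (s - 5)/((s - 5)^2 + 64):
differentiating 1 time and applying the sign gives (s - 13)*(s + 3)/(s^2 - 10*s + 89)^2.

(s - 13)*(s + 3)/(s^2 - 10*s + 89)^2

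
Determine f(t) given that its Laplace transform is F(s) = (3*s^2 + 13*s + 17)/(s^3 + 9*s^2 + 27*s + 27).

Factor the denominator: s^3 + 9*s^2 + 27*s + 27 = (s + 3)^3.
Partial fraction decomposition gives [3/(s + 3)] + [-5/(s + 3)^2] + [5/(s + 3)^3].
Invert each term: 3/(s + 3) ↔ 3e^(-3t); -5/(s + 3)^2 ↔ -5t·e^(-3t); 5/(s + 3)^3 ↔ (5/2)t^2·e^(-3t).

f(t) = 5*t^2*exp(-3*t)/2 - 5*t*exp(-3*t) + 3*exp(-3*t)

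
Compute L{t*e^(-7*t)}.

(s + 7)^(-2)

L{e^(-7t)} = 1/(s + 7).
Then apply L{t·g(t)} = -d/ds[G(s)] with G(s) = 1/(s + 7):
differentiating 1 time and applying the sign gives (s + 7)^(-2).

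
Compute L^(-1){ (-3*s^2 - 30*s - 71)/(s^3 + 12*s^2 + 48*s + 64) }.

Factor the denominator: s^3 + 12*s^2 + 48*s + 64 = (s + 4)^3.
Partial fraction decomposition gives [-3/(s + 4)] + [-6/(s + 4)^2] + [(s + 4)^(-3)].
Invert each term: -3/(s + 4) ↔ -3e^(-4t); -6/(s + 4)^2 ↔ -6t·e^(-4t); 1/(s + 4)^3 ↔ (1/2)t^2·e^(-4t).

t^2*exp(-4*t)/2 - 6*t*exp(-4*t) - 3*exp(-4*t)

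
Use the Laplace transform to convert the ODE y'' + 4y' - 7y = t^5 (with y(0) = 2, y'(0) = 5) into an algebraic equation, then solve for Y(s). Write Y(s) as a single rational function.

Laplace-transform each side.
Using L{y''} = s^2 Y - s·y(0) - y'(0) and L{y'} = sY - y(0), with y(0) = 2, y'(0) = 5, the left side becomes (s^2 + 4*s - 7)Y - (2*s + 13).
The right side is L{t^5} = 120/s^6.
So (s^2 + 4*s - 7)Y = 120/s^6 + (2*s + 13).
Solve for Y(s) and write it as one ratio of polynomials.

Y(s) = (2*s^7 + 13*s^6 + 120)/(s^8 + 4*s^7 - 7*s^6)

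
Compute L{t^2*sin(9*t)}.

L{sin(9t)} = 9/(s^2 + 81).
Then apply L{t^2·g(t)} = (-1)^2 d^2/ds^2[G(s)] with G(s) = 9/(s^2 + 81):
differentiating 2 times and applying the sign gives 54*(s^2 - 27)/(s^2 + 81)^3.

54*(s^2 - 27)/(s^2 + 81)^3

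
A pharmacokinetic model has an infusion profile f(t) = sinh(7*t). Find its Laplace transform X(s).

L{sinh(7t)} = 7/(s^2 - 49).

X(s) = 7/(s^2 - 49)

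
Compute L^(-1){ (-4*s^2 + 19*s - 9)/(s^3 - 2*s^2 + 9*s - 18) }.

Factor the denominator: s^3 - 2*s^2 + 9*s - 18 = (s - 2)*(s^2 + 9).
Partial fraction decomposition gives [1/(s - 2)] + [-5*s/(s^2 + 9)] + [9/(s^2 + 9)].
Invert each term: 1/(s - 2) ↔ e^(2t); -5·s/(s^2 + 9) ↔ -5cos(3t); 3·3/(s^2 + 9) ↔ 3sin(3t).

exp(2*t) + 3*sin(3*t) - 5*cos(3*t)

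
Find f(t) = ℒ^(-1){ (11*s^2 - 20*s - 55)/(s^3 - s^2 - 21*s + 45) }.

f(t) = -2*t*exp(3*t) + 6*exp(3*t) + 5*exp(-5*t)

Factor the denominator: s^3 - s^2 - 21*s + 45 = (s - 3)^2*(s + 5).
Partial fraction decomposition gives [6/(s - 3)] + [-2/(s - 3)^2] + [5/(s + 5)].
Invert each term: 6/(s - 3) ↔ 6e^(3t); -2/(s - 3)^2 ↔ -2t·e^(3t); 5/(s + 5) ↔ 5e^(-5t).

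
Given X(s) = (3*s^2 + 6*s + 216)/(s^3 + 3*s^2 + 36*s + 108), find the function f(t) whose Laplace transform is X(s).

Factor the denominator: s^3 + 3*s^2 + 36*s + 108 = (s + 3)*(s^2 + 36).
Partial fraction decomposition gives [5/(s + 3)] + [-2*s/(s^2 + 36)] + [12/(s^2 + 36)].
Invert each term: 5/(s + 3) ↔ 5e^(-3t); -2·s/(s^2 + 36) ↔ -2cos(6t); 2·6/(s^2 + 36) ↔ 2sin(6t).

f(t) = 2*sin(6*t) - 2*cos(6*t) + 5*exp(-3*t)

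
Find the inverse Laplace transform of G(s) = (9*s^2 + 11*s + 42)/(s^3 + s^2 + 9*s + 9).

Factor the denominator: s^3 + s^2 + 9*s + 9 = (s + 1)*(s^2 + 9).
Partial fraction decomposition gives [4/(s + 1)] + [5*s/(s^2 + 9)] + [6/(s^2 + 9)].
Invert each term: 4/(s + 1) ↔ 4e^(-t); 5·s/(s^2 + 9) ↔ 5cos(3t); 2·3/(s^2 + 9) ↔ 2sin(3t).

2*sin(3*t) + 5*cos(3*t) + 4*exp(-t)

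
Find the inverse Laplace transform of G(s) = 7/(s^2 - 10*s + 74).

exp(5*t)*sin(7*t)

Rewrite the denominator: s^2 - 10*s + 74 = (s - 5)^2 + 49.
The form in (s - 5) signals a first-shifting-theorem factor e^(5t).
Since L{sin(7t)} = 7/(s^2 + 49), the inverse is e^(5*t)*sin(7*t).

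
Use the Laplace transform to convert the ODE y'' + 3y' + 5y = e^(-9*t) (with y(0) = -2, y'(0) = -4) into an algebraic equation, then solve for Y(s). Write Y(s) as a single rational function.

Laplace-transform each side.
With L{y''} = s^2 Y - s·y(0) - y'(0) and L{y'} = sY - y(0), with y(0) = -2, y'(0) = -4: the LHS transforms to (s^2 + 3*s + 5)Y - (-2*s - 10).
The right side is L{e^(-9*t)} = 1/(s + 9).
So (s^2 + 3*s + 5)Y = 1/(s + 9) + (-2*s - 10).
Divide through and combine into a single rational function.

Y(s) = (-2*s^2 - 28*s - 89)/(s^3 + 12*s^2 + 32*s + 45)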